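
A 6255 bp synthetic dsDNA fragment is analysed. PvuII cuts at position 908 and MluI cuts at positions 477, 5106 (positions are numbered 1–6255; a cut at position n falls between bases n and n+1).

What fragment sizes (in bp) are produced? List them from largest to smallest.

4198, 1149, 477, 431 bp

Combined cut positions (sorted): 477, 908, 5106.
Linear molecule, 3 cuts → 4 fragments:
  477 − 0 = 477 bp
  908 − 477 = 431 bp
  5106 − 908 = 4198 bp
  6255 − 5106 = 1149 bp
Sorted largest to smallest: 4198, 1149, 477, 431 bp.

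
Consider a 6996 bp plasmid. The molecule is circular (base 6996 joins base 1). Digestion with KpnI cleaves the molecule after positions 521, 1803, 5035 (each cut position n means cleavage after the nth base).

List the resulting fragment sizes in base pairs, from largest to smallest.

3232, 2482, 1282 bp

Circular molecule, 3 cuts → 3 fragments:
  1803 − 521 = 1282 bp
  5035 − 1803 = 3232 bp
  wrap: 6996 − 5035 + 521 = 2482 bp
Sorted largest to smallest: 3232, 2482, 1282 bp.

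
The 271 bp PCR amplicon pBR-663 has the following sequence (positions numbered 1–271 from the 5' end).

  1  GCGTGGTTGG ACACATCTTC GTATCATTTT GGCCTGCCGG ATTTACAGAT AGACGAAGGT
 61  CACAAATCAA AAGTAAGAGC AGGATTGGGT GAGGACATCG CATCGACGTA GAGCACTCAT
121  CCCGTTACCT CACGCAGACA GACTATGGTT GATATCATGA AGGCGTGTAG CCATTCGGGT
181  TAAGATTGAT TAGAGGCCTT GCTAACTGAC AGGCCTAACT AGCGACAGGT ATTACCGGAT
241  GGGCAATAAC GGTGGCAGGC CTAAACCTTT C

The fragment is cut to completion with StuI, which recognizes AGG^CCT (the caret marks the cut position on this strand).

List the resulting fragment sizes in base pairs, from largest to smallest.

196, 46, 17, 12 bp

StuI sites (AGGCCT) start at positions 194, 211, 257.
StuI cuts after base 3 of each site, so after positions 196, 213, 259.
Linear molecule, 3 cuts → 4 fragments:
  1–196 → 196 bp
  197–213 → 17 bp
  214–259 → 46 bp
  260–271 → 12 bp
Sorted largest to smallest: 196, 46, 17, 12 bp.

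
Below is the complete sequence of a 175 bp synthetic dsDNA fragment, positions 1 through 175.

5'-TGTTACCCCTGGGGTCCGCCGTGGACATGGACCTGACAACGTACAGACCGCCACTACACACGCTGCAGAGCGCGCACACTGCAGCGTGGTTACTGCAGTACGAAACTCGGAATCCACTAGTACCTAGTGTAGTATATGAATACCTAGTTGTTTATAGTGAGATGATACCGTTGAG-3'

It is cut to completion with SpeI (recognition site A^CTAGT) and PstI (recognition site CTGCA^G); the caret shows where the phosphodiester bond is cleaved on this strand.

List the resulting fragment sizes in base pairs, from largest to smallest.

The SpeI site (ACTAGT) starts at position 116.
SpeI cuts after the first base of each site, so after position 116.
PstI sites (CTGCAG) start at positions 63, 79, 93.
PstI cuts after base 5 of each site (before the last base), so after positions 67, 83, 97.
Combined cut positions: 67, 83, 97, 116.
Linear molecule, 4 cuts → 5 fragments:
  1–67 → 67 bp
  68–83 → 16 bp
  84–97 → 14 bp
  98–116 → 19 bp
  117–175 → 59 bp
Sorted largest to smallest: 67, 59, 19, 16, 14 bp.

67, 59, 19, 16, 14 bp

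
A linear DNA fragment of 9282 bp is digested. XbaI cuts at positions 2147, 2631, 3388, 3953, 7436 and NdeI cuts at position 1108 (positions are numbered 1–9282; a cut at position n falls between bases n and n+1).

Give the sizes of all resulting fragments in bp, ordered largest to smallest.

Combined cut positions (sorted): 1108, 2147, 2631, 3388, 3953, 7436.
Linear molecule, 6 cuts → 7 fragments:
  1108 − 0 = 1108 bp
  2147 − 1108 = 1039 bp
  2631 − 2147 = 484 bp
  3388 − 2631 = 757 bp
  3953 − 3388 = 565 bp
  7436 − 3953 = 3483 bp
  9282 − 7436 = 1846 bp
Sorted largest to smallest: 3483, 1846, 1108, 1039, 757, 565, 484 bp.

3483, 1846, 1108, 1039, 757, 565, 484 bp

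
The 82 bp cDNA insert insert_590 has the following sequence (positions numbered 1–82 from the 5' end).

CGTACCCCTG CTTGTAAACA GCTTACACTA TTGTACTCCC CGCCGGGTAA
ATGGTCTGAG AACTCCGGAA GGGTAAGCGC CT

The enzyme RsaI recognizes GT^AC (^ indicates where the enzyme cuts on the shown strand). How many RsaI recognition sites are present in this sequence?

2

GTAC occurs starting at positions 2, 33.
RsaI cuts at 2 sites.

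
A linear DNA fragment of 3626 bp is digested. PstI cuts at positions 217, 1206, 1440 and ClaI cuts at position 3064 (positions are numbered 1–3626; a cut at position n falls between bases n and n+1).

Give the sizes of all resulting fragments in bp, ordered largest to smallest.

1624, 989, 562, 234, 217 bp

Combined cut positions (sorted): 217, 1206, 1440, 3064.
Linear molecule, 4 cuts → 5 fragments:
  217 − 0 = 217 bp
  1206 − 217 = 989 bp
  1440 − 1206 = 234 bp
  3064 − 1440 = 1624 bp
  3626 − 3064 = 562 bp
Sorted largest to smallest: 1624, 989, 562, 234, 217 bp.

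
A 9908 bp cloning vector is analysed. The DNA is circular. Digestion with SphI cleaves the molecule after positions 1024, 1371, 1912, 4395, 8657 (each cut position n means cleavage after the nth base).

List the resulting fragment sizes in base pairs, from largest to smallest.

4262, 2483, 2275, 541, 347 bp

Circular molecule, 5 cuts → 5 fragments:
  1371 − 1024 = 347 bp
  1912 − 1371 = 541 bp
  4395 − 1912 = 2483 bp
  8657 − 4395 = 4262 bp
  wrap: 9908 − 8657 + 1024 = 2275 bp
Sorted largest to smallest: 4262, 2483, 2275, 541, 347 bp.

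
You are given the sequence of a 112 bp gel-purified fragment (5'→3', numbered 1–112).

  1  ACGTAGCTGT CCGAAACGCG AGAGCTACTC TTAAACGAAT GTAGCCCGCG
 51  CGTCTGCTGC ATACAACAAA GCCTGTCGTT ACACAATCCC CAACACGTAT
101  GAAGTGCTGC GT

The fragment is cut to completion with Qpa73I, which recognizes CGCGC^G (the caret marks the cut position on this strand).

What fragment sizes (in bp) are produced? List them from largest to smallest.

The Qpa73I site (CGCGCG) starts at position 47.
Qpa73I cuts after base 5 of each site (before the last base), so after position 51.
Linear molecule, 1 cut → 2 fragments:
  1–51 → 51 bp
  52–112 → 61 bp
Sorted largest to smallest: 61, 51 bp.

61, 51 bp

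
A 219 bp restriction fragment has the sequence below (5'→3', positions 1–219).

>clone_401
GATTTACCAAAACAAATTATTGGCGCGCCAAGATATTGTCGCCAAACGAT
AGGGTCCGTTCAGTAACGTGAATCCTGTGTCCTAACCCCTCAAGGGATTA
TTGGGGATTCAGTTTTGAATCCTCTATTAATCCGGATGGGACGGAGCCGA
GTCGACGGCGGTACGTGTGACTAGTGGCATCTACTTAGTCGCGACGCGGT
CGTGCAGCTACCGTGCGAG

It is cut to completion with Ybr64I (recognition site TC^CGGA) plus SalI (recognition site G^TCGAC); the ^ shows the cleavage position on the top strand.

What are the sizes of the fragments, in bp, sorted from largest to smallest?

132, 68, 19 bp

The Ybr64I site (TCCGGA) starts at position 131.
Ybr64I cuts after base 2 of each site, so after position 132.
The SalI site (GTCGAC) starts at position 151.
SalI cuts after the first base of each site, so after position 151.
Combined cut positions: 132, 151.
Linear molecule, 2 cuts → 3 fragments:
  1–132 → 132 bp
  133–151 → 19 bp
  152–219 → 68 bp
Sorted largest to smallest: 132, 68, 19 bp.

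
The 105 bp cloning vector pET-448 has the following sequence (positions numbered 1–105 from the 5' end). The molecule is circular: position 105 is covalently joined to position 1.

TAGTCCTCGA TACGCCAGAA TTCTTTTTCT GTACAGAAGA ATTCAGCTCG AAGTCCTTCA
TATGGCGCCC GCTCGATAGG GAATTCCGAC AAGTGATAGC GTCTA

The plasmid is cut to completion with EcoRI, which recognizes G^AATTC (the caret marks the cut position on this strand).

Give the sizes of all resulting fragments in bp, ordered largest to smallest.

42, 42, 21 bp

EcoRI sites (GAATTC) start at positions 18, 39, 81.
EcoRI cuts after the first base of each site, so after positions 18, 39, 81.
Circular molecule, 3 cuts → 3 fragments:
  19–39 → 21 bp
  40–81 → 42 bp
  82–105 then 1–18 → 24 + 18 = 42 bp
Sorted largest to smallest: 42, 42, 21 bp.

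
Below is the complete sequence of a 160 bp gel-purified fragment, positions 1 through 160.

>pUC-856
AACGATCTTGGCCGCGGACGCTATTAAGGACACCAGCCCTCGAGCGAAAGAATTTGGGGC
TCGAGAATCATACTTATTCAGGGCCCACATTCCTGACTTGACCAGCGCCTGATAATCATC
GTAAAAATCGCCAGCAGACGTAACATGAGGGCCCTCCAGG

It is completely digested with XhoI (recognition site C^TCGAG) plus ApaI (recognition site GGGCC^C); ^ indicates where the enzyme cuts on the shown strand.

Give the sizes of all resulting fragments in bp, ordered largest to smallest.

68, 39, 25, 21, 7 bp

XhoI sites (CTCGAG) start at positions 39, 60.
XhoI cuts after the first base of each site, so after positions 39, 60.
ApaI sites (GGGCCC) start at positions 81, 149.
ApaI cuts after base 5 of each site (before the last base), so after positions 85, 153.
Combined cut positions: 39, 60, 85, 153.
Linear molecule, 4 cuts → 5 fragments:
  1–39 → 39 bp
  40–60 → 21 bp
  61–85 → 25 bp
  86–153 → 68 bp
  154–160 → 7 bp
Sorted largest to smallest: 68, 39, 25, 21, 7 bp.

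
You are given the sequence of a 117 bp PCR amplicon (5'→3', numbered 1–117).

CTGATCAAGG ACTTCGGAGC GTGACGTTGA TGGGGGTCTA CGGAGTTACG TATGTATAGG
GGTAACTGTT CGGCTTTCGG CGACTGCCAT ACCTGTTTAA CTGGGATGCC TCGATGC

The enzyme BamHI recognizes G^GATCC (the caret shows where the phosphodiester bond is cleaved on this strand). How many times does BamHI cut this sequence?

0

No occurrence of GGATCC is present in the sequence.
BamHI does not cut: 0 sites.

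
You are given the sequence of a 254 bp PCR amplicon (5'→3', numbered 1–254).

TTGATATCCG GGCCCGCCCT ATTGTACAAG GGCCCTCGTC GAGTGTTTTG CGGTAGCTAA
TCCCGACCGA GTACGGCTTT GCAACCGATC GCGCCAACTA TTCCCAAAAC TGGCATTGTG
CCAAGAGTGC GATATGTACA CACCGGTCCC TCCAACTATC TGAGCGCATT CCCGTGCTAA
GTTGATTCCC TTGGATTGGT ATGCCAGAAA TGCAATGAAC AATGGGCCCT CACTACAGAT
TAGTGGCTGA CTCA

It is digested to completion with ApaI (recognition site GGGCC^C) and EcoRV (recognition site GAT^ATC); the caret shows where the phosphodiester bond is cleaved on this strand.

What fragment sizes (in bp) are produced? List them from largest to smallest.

194, 26, 20, 9, 5 bp

ApaI sites (GGGCCC) start at positions 10, 30, 224.
ApaI cuts after base 5 of each site (before the last base), so after positions 14, 34, 228.
The EcoRV site (GATATC) starts at position 3.
EcoRV cuts after base 3 of each site, so after position 5.
Combined cut positions: 5, 14, 34, 228.
Linear molecule, 4 cuts → 5 fragments:
  1–5 → 5 bp
  6–14 → 9 bp
  15–34 → 20 bp
  35–228 → 194 bp
  229–254 → 26 bp
Sorted largest to smallest: 194, 26, 20, 9, 5 bp.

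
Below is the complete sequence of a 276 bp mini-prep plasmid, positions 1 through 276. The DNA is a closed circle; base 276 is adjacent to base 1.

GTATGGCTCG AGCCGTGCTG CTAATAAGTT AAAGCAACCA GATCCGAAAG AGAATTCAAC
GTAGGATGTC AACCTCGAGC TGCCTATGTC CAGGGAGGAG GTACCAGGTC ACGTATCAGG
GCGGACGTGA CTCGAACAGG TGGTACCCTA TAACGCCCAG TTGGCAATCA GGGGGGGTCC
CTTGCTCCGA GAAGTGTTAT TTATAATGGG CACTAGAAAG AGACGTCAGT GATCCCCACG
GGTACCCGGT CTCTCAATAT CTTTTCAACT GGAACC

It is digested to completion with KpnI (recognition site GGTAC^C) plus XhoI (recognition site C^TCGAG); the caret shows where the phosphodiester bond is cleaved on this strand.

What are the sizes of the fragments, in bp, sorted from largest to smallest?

KpnI sites (GGTACC) start at positions 100, 142, 241.
KpnI cuts after base 5 of each site (before the last base), so after positions 104, 146, 245.
XhoI sites (CTCGAG) start at positions 7, 74.
XhoI cuts after the first base of each site, so after positions 7, 74.
Combined cut positions: 7, 74, 104, 146, 245.
Circular molecule, 5 cuts → 5 fragments:
  8–74 → 67 bp
  75–104 → 30 bp
  105–146 → 42 bp
  147–245 → 99 bp
  246–276 then 1–7 → 31 + 7 = 38 bp
Sorted largest to smallest: 99, 67, 42, 38, 30 bp.

99, 67, 42, 38, 30 bp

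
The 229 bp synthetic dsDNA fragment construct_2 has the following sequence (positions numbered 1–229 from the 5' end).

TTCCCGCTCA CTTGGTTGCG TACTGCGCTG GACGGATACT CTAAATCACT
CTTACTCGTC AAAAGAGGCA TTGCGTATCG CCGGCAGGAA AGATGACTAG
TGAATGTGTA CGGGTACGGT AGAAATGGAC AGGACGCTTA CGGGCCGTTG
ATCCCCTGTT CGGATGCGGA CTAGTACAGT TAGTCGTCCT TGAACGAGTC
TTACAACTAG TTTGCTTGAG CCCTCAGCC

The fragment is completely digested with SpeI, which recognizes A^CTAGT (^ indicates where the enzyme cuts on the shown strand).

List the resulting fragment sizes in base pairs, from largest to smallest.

SpeI sites (ACTAGT) start at positions 96, 170, 206.
SpeI cuts after the first base of each site, so after positions 96, 170, 206.
Linear molecule, 3 cuts → 4 fragments:
  1–96 → 96 bp
  97–170 → 74 bp
  171–206 → 36 bp
  207–229 → 23 bp
Sorted largest to smallest: 96, 74, 36, 23 bp.

96, 74, 36, 23 bp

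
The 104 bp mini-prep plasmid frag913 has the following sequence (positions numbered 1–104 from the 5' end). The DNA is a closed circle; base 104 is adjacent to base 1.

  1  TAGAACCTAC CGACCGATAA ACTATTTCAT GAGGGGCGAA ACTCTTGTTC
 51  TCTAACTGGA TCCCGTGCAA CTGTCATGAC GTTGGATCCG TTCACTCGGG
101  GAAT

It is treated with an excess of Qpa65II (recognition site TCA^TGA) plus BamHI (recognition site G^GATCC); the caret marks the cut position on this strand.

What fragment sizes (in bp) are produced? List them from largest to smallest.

49, 29, 18, 8 bp

Qpa65II sites (TCATGA) start at positions 27, 74.
Qpa65II cuts after base 3 of each site, so after positions 29, 76.
BamHI sites (GGATCC) start at positions 58, 84.
BamHI cuts after the first base of each site, so after positions 58, 84.
Combined cut positions: 29, 58, 76, 84.
Circular molecule, 4 cuts → 4 fragments:
  30–58 → 29 bp
  59–76 → 18 bp
  77–84 → 8 bp
  85–104 then 1–29 → 20 + 29 = 49 bp
Sorted largest to smallest: 49, 29, 18, 8 bp.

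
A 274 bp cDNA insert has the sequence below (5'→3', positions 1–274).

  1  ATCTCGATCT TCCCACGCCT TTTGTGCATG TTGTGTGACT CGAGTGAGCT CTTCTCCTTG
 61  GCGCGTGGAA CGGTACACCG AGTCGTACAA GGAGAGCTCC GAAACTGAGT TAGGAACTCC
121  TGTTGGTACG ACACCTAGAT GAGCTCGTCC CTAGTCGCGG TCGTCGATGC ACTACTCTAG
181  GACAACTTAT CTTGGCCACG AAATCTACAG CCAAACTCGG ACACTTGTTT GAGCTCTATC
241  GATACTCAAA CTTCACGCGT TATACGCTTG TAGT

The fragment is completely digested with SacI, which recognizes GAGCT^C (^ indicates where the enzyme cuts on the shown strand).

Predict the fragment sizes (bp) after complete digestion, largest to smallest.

90, 50, 48, 47, 39 bp

SacI sites (GAGCTC) start at positions 46, 94, 141, 231.
SacI cuts after base 5 of each site (before the last base), so after positions 50, 98, 145, 235.
Linear molecule, 4 cuts → 5 fragments:
  1–50 → 50 bp
  51–98 → 48 bp
  99–145 → 47 bp
  146–235 → 90 bp
  236–274 → 39 bp
Sorted largest to smallest: 90, 50, 48, 47, 39 bp.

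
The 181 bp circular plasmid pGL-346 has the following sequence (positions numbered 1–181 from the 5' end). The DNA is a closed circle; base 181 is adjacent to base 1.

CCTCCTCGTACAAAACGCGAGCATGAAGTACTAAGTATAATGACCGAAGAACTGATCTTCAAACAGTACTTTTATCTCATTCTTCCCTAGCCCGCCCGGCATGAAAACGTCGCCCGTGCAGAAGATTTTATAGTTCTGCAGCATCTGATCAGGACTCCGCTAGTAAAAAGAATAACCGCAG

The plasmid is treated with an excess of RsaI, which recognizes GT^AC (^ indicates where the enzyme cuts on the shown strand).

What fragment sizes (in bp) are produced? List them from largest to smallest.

123, 38, 20 bp

RsaI sites (GTAC) start at positions 8, 28, 66.
RsaI cuts after base 2 of each site, so after positions 9, 29, 67.
Circular molecule, 3 cuts → 3 fragments:
  10–29 → 20 bp
  30–67 → 38 bp
  68–181 then 1–9 → 114 + 9 = 123 bp
Sorted largest to smallest: 123, 38, 20 bp.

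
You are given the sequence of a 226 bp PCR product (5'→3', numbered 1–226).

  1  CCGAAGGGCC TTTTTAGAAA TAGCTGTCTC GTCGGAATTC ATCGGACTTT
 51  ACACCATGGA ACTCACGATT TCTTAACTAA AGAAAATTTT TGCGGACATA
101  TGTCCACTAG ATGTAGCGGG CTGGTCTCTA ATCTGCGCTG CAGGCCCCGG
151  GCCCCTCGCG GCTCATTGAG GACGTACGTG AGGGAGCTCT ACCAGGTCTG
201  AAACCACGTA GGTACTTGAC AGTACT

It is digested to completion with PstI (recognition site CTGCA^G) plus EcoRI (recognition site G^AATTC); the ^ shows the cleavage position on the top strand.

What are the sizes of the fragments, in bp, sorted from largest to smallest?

The PstI site (CTGCAG) starts at position 138.
PstI cuts after base 5 of each site (before the last base), so after position 142.
The EcoRI site (GAATTC) starts at position 35.
EcoRI cuts after the first base of each site, so after position 35.
Combined cut positions: 35, 142.
Linear molecule, 2 cuts → 3 fragments:
  1–35 → 35 bp
  36–142 → 107 bp
  143–226 → 84 bp
Sorted largest to smallest: 107, 84, 35 bp.

107, 84, 35 bp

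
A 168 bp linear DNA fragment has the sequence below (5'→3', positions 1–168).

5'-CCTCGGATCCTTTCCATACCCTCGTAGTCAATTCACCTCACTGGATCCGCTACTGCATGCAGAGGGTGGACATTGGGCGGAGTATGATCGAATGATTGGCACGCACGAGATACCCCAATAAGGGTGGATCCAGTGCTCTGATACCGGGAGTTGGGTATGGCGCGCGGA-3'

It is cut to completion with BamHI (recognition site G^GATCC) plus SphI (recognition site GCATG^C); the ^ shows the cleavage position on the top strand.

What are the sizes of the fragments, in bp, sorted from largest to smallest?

BamHI sites (GGATCC) start at positions 5, 43, 126.
BamHI cuts after the first base of each site, so after positions 5, 43, 126.
The SphI site (GCATGC) starts at position 55.
SphI cuts after base 5 of each site (before the last base), so after position 59.
Combined cut positions: 5, 43, 59, 126.
Linear molecule, 4 cuts → 5 fragments:
  1–5 → 5 bp
  6–43 → 38 bp
  44–59 → 16 bp
  60–126 → 67 bp
  127–168 → 42 bp
Sorted largest to smallest: 67, 42, 38, 16, 5 bp.

67, 42, 38, 16, 5 bp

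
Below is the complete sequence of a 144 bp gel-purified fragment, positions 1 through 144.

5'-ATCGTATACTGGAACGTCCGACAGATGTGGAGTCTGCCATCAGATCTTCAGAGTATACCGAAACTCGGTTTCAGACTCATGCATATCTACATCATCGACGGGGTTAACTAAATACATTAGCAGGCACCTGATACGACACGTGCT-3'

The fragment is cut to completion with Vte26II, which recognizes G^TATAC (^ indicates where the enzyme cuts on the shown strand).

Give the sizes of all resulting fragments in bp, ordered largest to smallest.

91, 49, 4 bp

Vte26II sites (GTATAC) start at positions 4, 53.
Vte26II cuts after the first base of each site, so after positions 4, 53.
Linear molecule, 2 cuts → 3 fragments:
  1–4 → 4 bp
  5–53 → 49 bp
  54–144 → 91 bp
Sorted largest to smallest: 91, 49, 4 bp.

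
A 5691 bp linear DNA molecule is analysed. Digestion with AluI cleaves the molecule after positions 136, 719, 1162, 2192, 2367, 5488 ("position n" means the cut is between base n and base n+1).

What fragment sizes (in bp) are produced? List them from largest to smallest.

3121, 1030, 583, 443, 203, 175, 136 bp

Linear molecule, 6 cuts → 7 fragments:
  136 − 0 = 136 bp
  719 − 136 = 583 bp
  1162 − 719 = 443 bp
  2192 − 1162 = 1030 bp
  2367 − 2192 = 175 bp
  5488 − 2367 = 3121 bp
  5691 − 5488 = 203 bp
Sorted largest to smallest: 3121, 1030, 583, 443, 203, 175, 136 bp.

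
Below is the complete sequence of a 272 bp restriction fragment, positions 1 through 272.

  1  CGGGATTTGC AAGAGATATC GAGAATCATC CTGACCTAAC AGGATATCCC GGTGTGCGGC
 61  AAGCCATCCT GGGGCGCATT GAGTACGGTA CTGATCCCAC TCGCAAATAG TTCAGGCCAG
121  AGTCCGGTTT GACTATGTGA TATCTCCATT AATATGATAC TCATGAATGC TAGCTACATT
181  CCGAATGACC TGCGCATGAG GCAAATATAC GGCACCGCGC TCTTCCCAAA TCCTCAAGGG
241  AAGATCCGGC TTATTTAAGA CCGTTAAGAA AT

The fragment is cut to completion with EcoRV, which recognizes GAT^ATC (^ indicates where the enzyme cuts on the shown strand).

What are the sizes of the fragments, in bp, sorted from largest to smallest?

EcoRV sites (GATATC) start at positions 15, 43, 139.
EcoRV cuts after base 3 of each site, so after positions 17, 45, 141.
Linear molecule, 3 cuts → 4 fragments:
  1–17 → 17 bp
  18–45 → 28 bp
  46–141 → 96 bp
  142–272 → 131 bp
Sorted largest to smallest: 131, 96, 28, 17 bp.

131, 96, 28, 17 bp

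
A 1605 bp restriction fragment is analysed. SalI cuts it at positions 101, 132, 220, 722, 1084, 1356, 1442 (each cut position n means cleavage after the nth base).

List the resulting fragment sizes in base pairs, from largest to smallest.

502, 362, 272, 163, 101, 88, 86, 31 bp

Linear molecule, 7 cuts → 8 fragments:
  101 − 0 = 101 bp
  132 − 101 = 31 bp
  220 − 132 = 88 bp
  722 − 220 = 502 bp
  1084 − 722 = 362 bp
  1356 − 1084 = 272 bp
  1442 − 1356 = 86 bp
  1605 − 1442 = 163 bp
Sorted largest to smallest: 502, 362, 272, 163, 101, 88, 86, 31 bp.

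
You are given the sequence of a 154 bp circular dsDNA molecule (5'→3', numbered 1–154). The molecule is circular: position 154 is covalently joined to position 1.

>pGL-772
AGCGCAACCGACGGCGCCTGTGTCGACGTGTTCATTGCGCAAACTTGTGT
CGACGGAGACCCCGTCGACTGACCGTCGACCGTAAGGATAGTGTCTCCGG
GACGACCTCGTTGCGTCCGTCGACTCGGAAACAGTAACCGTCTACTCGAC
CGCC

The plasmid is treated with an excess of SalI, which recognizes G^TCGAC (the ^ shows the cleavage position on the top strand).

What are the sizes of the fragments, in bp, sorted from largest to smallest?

57, 44, 27, 15, 11 bp

SalI sites (GTCGAC) start at positions 22, 49, 64, 75, 119.
SalI cuts after the first base of each site, so after positions 22, 49, 64, 75, 119.
Circular molecule, 5 cuts → 5 fragments:
  23–49 → 27 bp
  50–64 → 15 bp
  65–75 → 11 bp
  76–119 → 44 bp
  120–154 then 1–22 → 35 + 22 = 57 bp
Sorted largest to smallest: 57, 44, 27, 15, 11 bp.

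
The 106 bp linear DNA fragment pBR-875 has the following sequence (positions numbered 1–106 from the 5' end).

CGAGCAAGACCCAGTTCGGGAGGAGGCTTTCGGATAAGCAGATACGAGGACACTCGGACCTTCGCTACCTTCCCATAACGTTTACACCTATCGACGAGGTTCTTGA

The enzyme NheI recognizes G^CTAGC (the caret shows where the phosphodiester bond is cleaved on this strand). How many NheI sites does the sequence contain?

No occurrence of GCTAGC is present in the sequence.
NheI does not cut: 0 sites.

0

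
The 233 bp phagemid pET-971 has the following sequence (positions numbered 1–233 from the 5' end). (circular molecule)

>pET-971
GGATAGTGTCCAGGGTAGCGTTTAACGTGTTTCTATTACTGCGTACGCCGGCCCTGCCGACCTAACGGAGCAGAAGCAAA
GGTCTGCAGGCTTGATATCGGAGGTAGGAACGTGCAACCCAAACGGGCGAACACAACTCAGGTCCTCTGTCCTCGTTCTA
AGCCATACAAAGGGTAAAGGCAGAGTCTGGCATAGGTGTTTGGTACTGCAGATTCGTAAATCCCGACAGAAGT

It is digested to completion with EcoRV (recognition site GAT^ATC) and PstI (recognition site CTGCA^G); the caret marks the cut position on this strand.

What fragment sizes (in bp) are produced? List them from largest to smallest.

The EcoRV site (GATATC) starts at position 94.
EcoRV cuts after base 3 of each site, so after position 96.
PstI sites (CTGCAG) start at positions 84, 206.
PstI cuts after base 5 of each site (before the last base), so after positions 88, 210.
Combined cut positions: 88, 96, 210.
Circular molecule, 3 cuts → 3 fragments:
  89–96 → 8 bp
  97–210 → 114 bp
  211–233 then 1–88 → 23 + 88 = 111 bp
Sorted largest to smallest: 114, 111, 8 bp.

114, 111, 8 bp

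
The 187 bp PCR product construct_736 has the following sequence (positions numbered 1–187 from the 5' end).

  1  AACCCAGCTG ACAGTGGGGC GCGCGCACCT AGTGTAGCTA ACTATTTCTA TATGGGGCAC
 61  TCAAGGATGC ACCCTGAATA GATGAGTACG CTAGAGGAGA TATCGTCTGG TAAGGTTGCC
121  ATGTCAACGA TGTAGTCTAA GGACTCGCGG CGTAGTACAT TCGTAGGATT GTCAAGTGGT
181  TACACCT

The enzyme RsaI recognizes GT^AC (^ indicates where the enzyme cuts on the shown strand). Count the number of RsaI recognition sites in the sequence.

2

GTAC occurs starting at positions 86, 155.
RsaI cuts at 2 sites.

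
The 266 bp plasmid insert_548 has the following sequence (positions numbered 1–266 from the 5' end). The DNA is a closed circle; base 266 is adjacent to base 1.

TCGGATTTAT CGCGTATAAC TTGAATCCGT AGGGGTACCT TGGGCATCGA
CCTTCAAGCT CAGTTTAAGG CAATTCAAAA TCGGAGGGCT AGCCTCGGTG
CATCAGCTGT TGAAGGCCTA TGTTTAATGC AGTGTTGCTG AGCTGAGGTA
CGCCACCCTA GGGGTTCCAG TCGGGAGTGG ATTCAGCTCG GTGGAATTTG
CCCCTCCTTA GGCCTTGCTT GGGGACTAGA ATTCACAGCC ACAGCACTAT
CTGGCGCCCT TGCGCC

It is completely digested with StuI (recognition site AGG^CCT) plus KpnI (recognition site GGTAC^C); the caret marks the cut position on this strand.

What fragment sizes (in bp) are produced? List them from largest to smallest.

StuI sites (AGGCCT) start at positions 114, 210.
StuI cuts after base 3 of each site, so after positions 116, 212.
The KpnI site (GGTACC) starts at position 34.
KpnI cuts after base 5 of each site (before the last base), so after position 38.
Combined cut positions: 38, 116, 212.
Circular molecule, 3 cuts → 3 fragments:
  39–116 → 78 bp
  117–212 → 96 bp
  213–266 then 1–38 → 54 + 38 = 92 bp
Sorted largest to smallest: 96, 92, 78 bp.

96, 92, 78 bp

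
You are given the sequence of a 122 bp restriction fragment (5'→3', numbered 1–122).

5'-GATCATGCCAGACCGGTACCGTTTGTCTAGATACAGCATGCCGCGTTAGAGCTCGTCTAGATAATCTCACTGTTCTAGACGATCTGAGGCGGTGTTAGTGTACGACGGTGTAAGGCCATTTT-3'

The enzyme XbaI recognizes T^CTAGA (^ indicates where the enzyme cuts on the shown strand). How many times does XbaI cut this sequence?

TCTAGA occurs starting at positions 26, 56, 74.
XbaI cuts at 3 sites.

3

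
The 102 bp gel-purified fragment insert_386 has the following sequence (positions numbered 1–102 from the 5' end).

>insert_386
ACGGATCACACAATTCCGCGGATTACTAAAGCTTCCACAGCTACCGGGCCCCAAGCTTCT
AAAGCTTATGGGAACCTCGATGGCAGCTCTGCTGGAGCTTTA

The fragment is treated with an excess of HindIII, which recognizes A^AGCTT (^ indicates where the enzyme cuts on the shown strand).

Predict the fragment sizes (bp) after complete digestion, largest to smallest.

HindIII sites (AAGCTT) start at positions 29, 53, 62.
HindIII cuts after the first base of each site, so after positions 29, 53, 62.
Linear molecule, 3 cuts → 4 fragments:
  1–29 → 29 bp
  30–53 → 24 bp
  54–62 → 9 bp
  63–102 → 40 bp
Sorted largest to smallest: 40, 29, 24, 9 bp.

40, 29, 24, 9 bp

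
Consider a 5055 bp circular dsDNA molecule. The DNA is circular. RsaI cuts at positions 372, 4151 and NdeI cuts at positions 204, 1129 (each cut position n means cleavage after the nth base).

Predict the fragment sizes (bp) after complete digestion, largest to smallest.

Combined cut positions (sorted): 204, 372, 1129, 4151.
Circular molecule, 4 cuts → 4 fragments:
  372 − 204 = 168 bp
  1129 − 372 = 757 bp
  4151 − 1129 = 3022 bp
  wrap: 5055 − 4151 + 204 = 1108 bp
Sorted largest to smallest: 3022, 1108, 757, 168 bp.

3022, 1108, 757, 168 bp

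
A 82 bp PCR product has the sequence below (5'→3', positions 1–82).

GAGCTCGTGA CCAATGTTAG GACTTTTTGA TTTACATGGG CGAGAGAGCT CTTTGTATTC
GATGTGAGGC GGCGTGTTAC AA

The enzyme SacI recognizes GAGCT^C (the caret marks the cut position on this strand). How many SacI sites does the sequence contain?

GAGCTC occurs starting at positions 1, 46.
SacI cuts at 2 sites.

2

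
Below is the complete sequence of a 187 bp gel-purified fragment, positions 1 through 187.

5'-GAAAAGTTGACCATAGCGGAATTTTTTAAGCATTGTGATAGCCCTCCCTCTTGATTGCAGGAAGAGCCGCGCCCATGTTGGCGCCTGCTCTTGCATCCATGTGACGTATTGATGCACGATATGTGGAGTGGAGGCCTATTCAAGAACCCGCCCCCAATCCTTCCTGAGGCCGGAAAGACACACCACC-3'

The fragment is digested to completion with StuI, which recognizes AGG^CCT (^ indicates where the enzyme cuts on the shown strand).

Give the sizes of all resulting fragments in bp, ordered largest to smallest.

The StuI site (AGGCCT) starts at position 132.
StuI cuts after base 3 of each site, so after position 134.
Linear molecule, 1 cut → 2 fragments:
  1–134 → 134 bp
  135–187 → 53 bp
Sorted largest to smallest: 134, 53 bp.

134, 53 bp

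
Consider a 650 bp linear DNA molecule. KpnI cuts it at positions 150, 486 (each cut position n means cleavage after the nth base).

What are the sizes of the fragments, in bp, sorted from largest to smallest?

336, 164, 150 bp

Linear molecule, 2 cuts → 3 fragments:
  150 − 0 = 150 bp
  486 − 150 = 336 bp
  650 − 486 = 164 bp
Sorted largest to smallest: 336, 164, 150 bp.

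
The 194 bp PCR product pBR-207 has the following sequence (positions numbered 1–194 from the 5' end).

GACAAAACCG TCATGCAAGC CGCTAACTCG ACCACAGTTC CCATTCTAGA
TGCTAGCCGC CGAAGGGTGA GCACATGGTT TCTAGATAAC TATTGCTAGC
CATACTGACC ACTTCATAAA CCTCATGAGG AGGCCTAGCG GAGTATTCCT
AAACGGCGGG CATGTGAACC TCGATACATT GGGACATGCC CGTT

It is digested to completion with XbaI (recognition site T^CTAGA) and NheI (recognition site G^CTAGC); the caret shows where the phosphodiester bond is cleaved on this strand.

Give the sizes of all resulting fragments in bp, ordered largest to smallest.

99, 45, 29, 14, 7 bp

XbaI sites (TCTAGA) start at positions 45, 81.
XbaI cuts after the first base of each site, so after positions 45, 81.
NheI sites (GCTAGC) start at positions 52, 95.
NheI cuts after the first base of each site, so after positions 52, 95.
Combined cut positions: 45, 52, 81, 95.
Linear molecule, 4 cuts → 5 fragments:
  1–45 → 45 bp
  46–52 → 7 bp
  53–81 → 29 bp
  82–95 → 14 bp
  96–194 → 99 bp
Sorted largest to smallest: 99, 45, 29, 14, 7 bp.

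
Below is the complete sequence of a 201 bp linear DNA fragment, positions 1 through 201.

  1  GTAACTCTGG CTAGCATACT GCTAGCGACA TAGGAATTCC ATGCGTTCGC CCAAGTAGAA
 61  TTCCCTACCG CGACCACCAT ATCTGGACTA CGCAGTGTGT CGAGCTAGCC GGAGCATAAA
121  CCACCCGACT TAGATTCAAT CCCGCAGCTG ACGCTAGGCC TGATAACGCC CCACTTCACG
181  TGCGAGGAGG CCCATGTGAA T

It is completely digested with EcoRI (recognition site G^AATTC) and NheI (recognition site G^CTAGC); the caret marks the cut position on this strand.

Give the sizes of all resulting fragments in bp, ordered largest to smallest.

97, 46, 24, 13, 11, 10 bp

EcoRI sites (GAATTC) start at positions 34, 58.
EcoRI cuts after the first base of each site, so after positions 34, 58.
NheI sites (GCTAGC) start at positions 10, 21, 104.
NheI cuts after the first base of each site, so after positions 10, 21, 104.
Combined cut positions: 10, 21, 34, 58, 104.
Linear molecule, 5 cuts → 6 fragments:
  1–10 → 10 bp
  11–21 → 11 bp
  22–34 → 13 bp
  35–58 → 24 bp
  59–104 → 46 bp
  105–201 → 97 bp
Sorted largest to smallest: 97, 46, 24, 13, 11, 10 bp.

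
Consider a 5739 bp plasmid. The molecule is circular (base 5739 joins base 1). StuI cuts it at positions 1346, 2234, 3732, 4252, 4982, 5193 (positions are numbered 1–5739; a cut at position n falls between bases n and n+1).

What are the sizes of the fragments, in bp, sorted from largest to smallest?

1892, 1498, 888, 730, 520, 211 bp

Circular molecule, 6 cuts → 6 fragments:
  2234 − 1346 = 888 bp
  3732 − 2234 = 1498 bp
  4252 − 3732 = 520 bp
  4982 − 4252 = 730 bp
  5193 − 4982 = 211 bp
  wrap: 5739 − 5193 + 1346 = 1892 bp
Sorted largest to smallest: 1892, 1498, 888, 730, 520, 211 bp.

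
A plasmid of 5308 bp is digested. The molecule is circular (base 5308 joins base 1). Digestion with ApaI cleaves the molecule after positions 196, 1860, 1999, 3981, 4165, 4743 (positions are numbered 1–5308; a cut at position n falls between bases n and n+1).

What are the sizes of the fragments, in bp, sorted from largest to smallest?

Circular molecule, 6 cuts → 6 fragments:
  1860 − 196 = 1664 bp
  1999 − 1860 = 139 bp
  3981 − 1999 = 1982 bp
  4165 − 3981 = 184 bp
  4743 − 4165 = 578 bp
  wrap: 5308 − 4743 + 196 = 761 bp
Sorted largest to smallest: 1982, 1664, 761, 578, 184, 139 bp.

1982, 1664, 761, 578, 184, 139 bp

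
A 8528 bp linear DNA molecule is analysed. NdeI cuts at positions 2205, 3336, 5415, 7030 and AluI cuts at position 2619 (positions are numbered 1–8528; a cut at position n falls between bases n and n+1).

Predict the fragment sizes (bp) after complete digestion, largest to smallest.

2205, 2079, 1615, 1498, 717, 414 bp

Combined cut positions (sorted): 2205, 2619, 3336, 5415, 7030.
Linear molecule, 5 cuts → 6 fragments:
  2205 − 0 = 2205 bp
  2619 − 2205 = 414 bp
  3336 − 2619 = 717 bp
  5415 − 3336 = 2079 bp
  7030 − 5415 = 1615 bp
  8528 − 7030 = 1498 bp
Sorted largest to smallest: 2205, 2079, 1615, 1498, 717, 414 bp.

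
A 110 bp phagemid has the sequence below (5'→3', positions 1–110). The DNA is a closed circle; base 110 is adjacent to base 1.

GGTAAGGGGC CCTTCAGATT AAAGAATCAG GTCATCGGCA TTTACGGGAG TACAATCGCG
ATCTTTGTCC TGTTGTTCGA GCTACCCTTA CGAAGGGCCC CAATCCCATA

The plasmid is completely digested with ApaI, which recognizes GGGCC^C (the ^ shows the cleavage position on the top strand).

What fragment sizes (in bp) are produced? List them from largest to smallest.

88, 22 bp

ApaI sites (GGGCCC) start at positions 7, 95.
ApaI cuts after base 5 of each site (before the last base), so after positions 11, 99.
Circular molecule, 2 cuts → 2 fragments:
  12–99 → 88 bp
  100–110 then 1–11 → 11 + 11 = 22 bp
Sorted largest to smallest: 88, 22 bp.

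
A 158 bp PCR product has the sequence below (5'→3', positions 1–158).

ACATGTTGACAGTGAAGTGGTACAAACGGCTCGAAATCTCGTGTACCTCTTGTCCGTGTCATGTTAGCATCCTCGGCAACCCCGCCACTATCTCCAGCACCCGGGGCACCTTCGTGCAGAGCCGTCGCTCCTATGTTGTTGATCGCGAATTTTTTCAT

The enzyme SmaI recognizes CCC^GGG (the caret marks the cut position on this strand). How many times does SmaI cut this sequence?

CCCGGG occurs starting at position 100.
SmaI cuts at 1 site.

1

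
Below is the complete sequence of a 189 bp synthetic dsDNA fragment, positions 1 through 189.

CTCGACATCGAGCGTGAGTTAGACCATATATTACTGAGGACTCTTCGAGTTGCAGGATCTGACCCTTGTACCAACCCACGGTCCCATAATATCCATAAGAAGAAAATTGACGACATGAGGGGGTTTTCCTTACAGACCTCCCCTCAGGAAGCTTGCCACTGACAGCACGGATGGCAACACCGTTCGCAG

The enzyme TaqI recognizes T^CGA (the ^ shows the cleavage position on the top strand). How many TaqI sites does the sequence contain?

TCGA occurs starting at positions 2, 8, 45.
TaqI cuts at 3 sites.

3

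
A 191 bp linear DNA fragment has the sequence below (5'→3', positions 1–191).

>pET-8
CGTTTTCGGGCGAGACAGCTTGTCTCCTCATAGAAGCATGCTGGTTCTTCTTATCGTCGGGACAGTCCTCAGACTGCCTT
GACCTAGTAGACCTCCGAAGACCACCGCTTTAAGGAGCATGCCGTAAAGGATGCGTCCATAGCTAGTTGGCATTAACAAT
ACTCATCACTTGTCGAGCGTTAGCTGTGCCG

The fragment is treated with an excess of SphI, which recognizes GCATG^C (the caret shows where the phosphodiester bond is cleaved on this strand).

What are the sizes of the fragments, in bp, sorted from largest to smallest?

81, 70, 40 bp

SphI sites (GCATGC) start at positions 36, 117.
SphI cuts after base 5 of each site (before the last base), so after positions 40, 121.
Linear molecule, 2 cuts → 3 fragments:
  1–40 → 40 bp
  41–121 → 81 bp
  122–191 → 70 bp
Sorted largest to smallest: 81, 70, 40 bp.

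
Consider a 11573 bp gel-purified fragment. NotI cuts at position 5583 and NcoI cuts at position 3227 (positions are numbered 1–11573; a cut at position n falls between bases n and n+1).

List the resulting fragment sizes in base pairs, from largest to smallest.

5990, 3227, 2356 bp

Combined cut positions (sorted): 3227, 5583.
Linear molecule, 2 cuts → 3 fragments:
  3227 − 0 = 3227 bp
  5583 − 3227 = 2356 bp
  11573 − 5583 = 5990 bp
Sorted largest to smallest: 5990, 3227, 2356 bp.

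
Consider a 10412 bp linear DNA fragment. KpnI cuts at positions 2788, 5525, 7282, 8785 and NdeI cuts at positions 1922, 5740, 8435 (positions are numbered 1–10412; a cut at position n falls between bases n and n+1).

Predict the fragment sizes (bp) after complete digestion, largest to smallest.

Combined cut positions (sorted): 1922, 2788, 5525, 5740, 7282, 8435, 8785.
Linear molecule, 7 cuts → 8 fragments:
  1922 − 0 = 1922 bp
  2788 − 1922 = 866 bp
  5525 − 2788 = 2737 bp
  5740 − 5525 = 215 bp
  7282 − 5740 = 1542 bp
  8435 − 7282 = 1153 bp
  8785 − 8435 = 350 bp
  10412 − 8785 = 1627 bp
Sorted largest to smallest: 2737, 1922, 1627, 1542, 1153, 866, 350, 215 bp.

2737, 1922, 1627, 1542, 1153, 866, 350, 215 bp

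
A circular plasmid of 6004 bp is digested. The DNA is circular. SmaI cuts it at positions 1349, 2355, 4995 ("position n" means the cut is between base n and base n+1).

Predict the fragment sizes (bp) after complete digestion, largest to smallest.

Circular molecule, 3 cuts → 3 fragments:
  2355 − 1349 = 1006 bp
  4995 − 2355 = 2640 bp
  wrap: 6004 − 4995 + 1349 = 2358 bp
Sorted largest to smallest: 2640, 2358, 1006 bp.

2640, 2358, 1006 bp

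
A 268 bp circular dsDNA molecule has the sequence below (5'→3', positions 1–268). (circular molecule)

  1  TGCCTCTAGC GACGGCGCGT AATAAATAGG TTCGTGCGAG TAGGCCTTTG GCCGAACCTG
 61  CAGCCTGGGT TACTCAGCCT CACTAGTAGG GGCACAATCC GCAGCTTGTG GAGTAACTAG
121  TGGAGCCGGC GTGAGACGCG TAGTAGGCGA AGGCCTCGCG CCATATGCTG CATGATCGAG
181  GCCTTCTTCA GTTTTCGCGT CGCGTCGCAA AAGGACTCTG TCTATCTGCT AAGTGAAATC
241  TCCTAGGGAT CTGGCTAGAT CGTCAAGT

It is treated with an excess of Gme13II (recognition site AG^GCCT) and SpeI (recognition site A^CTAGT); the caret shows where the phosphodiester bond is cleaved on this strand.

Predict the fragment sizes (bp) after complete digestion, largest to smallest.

131, 39, 36, 34, 28 bp

Gme13II sites (AGGCCT) start at positions 42, 151, 179.
Gme13II cuts after base 2 of each site, so after positions 43, 152, 180.
SpeI sites (ACTAGT) start at positions 82, 116.
SpeI cuts after the first base of each site, so after positions 82, 116.
Combined cut positions: 43, 82, 116, 152, 180.
Circular molecule, 5 cuts → 5 fragments:
  44–82 → 39 bp
  83–116 → 34 bp
  117–152 → 36 bp
  153–180 → 28 bp
  181–268 then 1–43 → 88 + 43 = 131 bp
Sorted largest to smallest: 131, 39, 36, 34, 28 bp.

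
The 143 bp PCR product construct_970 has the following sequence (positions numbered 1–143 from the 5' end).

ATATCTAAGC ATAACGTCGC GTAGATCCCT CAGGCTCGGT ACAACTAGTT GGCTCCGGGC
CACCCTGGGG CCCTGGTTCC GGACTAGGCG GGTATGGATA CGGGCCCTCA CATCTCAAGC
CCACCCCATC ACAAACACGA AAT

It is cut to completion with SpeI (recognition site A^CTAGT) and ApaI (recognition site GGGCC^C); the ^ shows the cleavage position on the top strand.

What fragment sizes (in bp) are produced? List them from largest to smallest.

The SpeI site (ACTAGT) starts at position 44.
SpeI cuts after the first base of each site, so after position 44.
ApaI sites (GGGCCC) start at positions 68, 102.
ApaI cuts after base 5 of each site (before the last base), so after positions 72, 106.
Combined cut positions: 44, 72, 106.
Linear molecule, 3 cuts → 4 fragments:
  1–44 → 44 bp
  45–72 → 28 bp
  73–106 → 34 bp
  107–143 → 37 bp
Sorted largest to smallest: 44, 37, 34, 28 bp.

44, 37, 34, 28 bp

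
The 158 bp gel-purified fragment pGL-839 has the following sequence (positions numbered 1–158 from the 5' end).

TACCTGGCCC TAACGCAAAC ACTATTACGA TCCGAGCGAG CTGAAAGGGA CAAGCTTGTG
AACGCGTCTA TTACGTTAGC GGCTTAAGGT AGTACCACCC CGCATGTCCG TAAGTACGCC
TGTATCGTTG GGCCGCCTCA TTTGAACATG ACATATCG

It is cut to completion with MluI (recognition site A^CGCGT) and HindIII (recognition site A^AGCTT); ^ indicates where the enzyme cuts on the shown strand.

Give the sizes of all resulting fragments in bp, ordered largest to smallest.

96, 52, 10 bp

The MluI site (ACGCGT) starts at position 62.
MluI cuts after the first base of each site, so after position 62.
The HindIII site (AAGCTT) starts at position 52.
HindIII cuts after the first base of each site, so after position 52.
Combined cut positions: 52, 62.
Linear molecule, 2 cuts → 3 fragments:
  1–52 → 52 bp
  53–62 → 10 bp
  63–158 → 96 bp
Sorted largest to smallest: 96, 52, 10 bp.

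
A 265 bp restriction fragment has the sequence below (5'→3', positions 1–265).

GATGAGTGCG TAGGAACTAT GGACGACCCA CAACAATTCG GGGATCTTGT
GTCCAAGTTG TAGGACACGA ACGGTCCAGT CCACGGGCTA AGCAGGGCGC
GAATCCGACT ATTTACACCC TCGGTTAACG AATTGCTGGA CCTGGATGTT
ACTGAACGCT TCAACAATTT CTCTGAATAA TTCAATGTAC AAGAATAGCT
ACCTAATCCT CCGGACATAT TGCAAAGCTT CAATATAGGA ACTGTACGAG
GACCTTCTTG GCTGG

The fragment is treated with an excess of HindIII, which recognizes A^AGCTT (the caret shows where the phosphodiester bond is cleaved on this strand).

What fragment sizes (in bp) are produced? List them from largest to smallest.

The HindIII site (AAGCTT) starts at position 225.
HindIII cuts after the first base of each site, so after position 225.
Linear molecule, 1 cut → 2 fragments:
  1–225 → 225 bp
  226–265 → 40 bp
Sorted largest to smallest: 225, 40 bp.

225, 40 bp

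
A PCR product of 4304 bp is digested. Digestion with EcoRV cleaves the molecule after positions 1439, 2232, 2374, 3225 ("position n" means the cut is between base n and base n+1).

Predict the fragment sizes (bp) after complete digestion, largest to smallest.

1439, 1079, 851, 793, 142 bp

Linear molecule, 4 cuts → 5 fragments:
  1439 − 0 = 1439 bp
  2232 − 1439 = 793 bp
  2374 − 2232 = 142 bp
  3225 − 2374 = 851 bp
  4304 − 3225 = 1079 bp
Sorted largest to smallest: 1439, 1079, 851, 793, 142 bp.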